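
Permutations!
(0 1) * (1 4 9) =(0 4 9 1) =[4, 0, 2, 3, 9, 5, 6, 7, 8, 1]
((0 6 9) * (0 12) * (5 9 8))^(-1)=(0 12 9 5 8 6)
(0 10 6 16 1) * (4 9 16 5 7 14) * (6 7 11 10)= (0 6 5 11 10 7 14 4 9 16 1)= [6, 0, 2, 3, 9, 11, 5, 14, 8, 16, 7, 10, 12, 13, 4, 15, 1]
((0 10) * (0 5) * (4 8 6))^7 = (0 10 5)(4 8 6)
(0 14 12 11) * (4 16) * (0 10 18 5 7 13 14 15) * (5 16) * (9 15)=[9, 1, 2, 3, 5, 7, 6, 13, 8, 15, 18, 10, 11, 14, 12, 0, 4, 17, 16]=(0 9 15)(4 5 7 13 14 12 11 10 18 16)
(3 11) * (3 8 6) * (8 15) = (3 11 15 8 6) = [0, 1, 2, 11, 4, 5, 3, 7, 6, 9, 10, 15, 12, 13, 14, 8]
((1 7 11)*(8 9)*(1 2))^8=(11)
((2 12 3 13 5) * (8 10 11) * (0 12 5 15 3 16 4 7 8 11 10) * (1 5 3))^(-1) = ((0 12 16 4 7 8)(1 5 2 3 13 15))^(-1) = (0 8 7 4 16 12)(1 15 13 3 2 5)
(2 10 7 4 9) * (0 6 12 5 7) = (0 6 12 5 7 4 9 2 10) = [6, 1, 10, 3, 9, 7, 12, 4, 8, 2, 0, 11, 5]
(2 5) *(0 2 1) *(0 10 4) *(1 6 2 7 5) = [7, 10, 1, 3, 0, 6, 2, 5, 8, 9, 4] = (0 7 5 6 2 1 10 4)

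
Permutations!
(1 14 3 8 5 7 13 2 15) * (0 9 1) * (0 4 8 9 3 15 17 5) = (0 3 9 1 14 15 4 8)(2 17 5 7 13) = [3, 14, 17, 9, 8, 7, 6, 13, 0, 1, 10, 11, 12, 2, 15, 4, 16, 5]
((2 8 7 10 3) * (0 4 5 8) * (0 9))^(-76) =((0 4 5 8 7 10 3 2 9))^(-76) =(0 10 4 3 5 2 8 9 7)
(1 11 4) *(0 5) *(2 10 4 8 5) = (0 2 10 4 1 11 8 5) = [2, 11, 10, 3, 1, 0, 6, 7, 5, 9, 4, 8]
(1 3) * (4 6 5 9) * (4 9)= [0, 3, 2, 1, 6, 4, 5, 7, 8, 9]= (9)(1 3)(4 6 5)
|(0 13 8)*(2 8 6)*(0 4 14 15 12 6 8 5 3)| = 11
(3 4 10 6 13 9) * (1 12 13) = (1 12 13 9 3 4 10 6) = [0, 12, 2, 4, 10, 5, 1, 7, 8, 3, 6, 11, 13, 9]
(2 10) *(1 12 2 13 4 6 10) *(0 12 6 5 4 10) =(0 12 2 1 6)(4 5)(10 13) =[12, 6, 1, 3, 5, 4, 0, 7, 8, 9, 13, 11, 2, 10]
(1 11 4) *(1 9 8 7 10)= (1 11 4 9 8 7 10)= [0, 11, 2, 3, 9, 5, 6, 10, 7, 8, 1, 4]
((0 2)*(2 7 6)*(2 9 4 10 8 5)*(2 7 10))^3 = ((0 10 8 5 7 6 9 4 2))^3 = (0 5 9)(2 8 6)(4 10 7)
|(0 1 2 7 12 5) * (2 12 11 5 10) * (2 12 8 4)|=|(0 1 8 4 2 7 11 5)(10 12)|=8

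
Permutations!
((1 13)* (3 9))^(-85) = (1 13)(3 9)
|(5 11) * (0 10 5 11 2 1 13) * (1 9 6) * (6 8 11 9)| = 21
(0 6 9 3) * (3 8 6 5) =[5, 1, 2, 0, 4, 3, 9, 7, 6, 8] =(0 5 3)(6 9 8)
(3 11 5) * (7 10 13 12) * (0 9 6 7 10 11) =(0 9 6 7 11 5 3)(10 13 12) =[9, 1, 2, 0, 4, 3, 7, 11, 8, 6, 13, 5, 10, 12]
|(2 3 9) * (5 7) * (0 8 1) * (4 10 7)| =|(0 8 1)(2 3 9)(4 10 7 5)| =12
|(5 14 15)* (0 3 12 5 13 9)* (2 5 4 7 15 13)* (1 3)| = 12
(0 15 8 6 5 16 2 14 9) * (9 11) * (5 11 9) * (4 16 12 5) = (0 15 8 6 11 4 16 2 14 9)(5 12) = [15, 1, 14, 3, 16, 12, 11, 7, 6, 0, 10, 4, 5, 13, 9, 8, 2]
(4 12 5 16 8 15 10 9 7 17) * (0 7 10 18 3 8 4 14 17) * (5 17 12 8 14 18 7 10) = (0 10 9 5 16 4 8 15 7)(3 14 12 17 18) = [10, 1, 2, 14, 8, 16, 6, 0, 15, 5, 9, 11, 17, 13, 12, 7, 4, 18, 3]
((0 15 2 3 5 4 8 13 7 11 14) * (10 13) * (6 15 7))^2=(0 11)(2 5 8 13 15 3 4 10 6)(7 14)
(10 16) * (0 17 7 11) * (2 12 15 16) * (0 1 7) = [17, 7, 12, 3, 4, 5, 6, 11, 8, 9, 2, 1, 15, 13, 14, 16, 10, 0] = (0 17)(1 7 11)(2 12 15 16 10)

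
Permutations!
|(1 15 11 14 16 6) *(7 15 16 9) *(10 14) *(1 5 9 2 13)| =|(1 16 6 5 9 7 15 11 10 14 2 13)| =12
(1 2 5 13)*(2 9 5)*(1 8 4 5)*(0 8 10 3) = (0 8 4 5 13 10 3)(1 9) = [8, 9, 2, 0, 5, 13, 6, 7, 4, 1, 3, 11, 12, 10]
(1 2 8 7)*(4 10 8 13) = (1 2 13 4 10 8 7) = [0, 2, 13, 3, 10, 5, 6, 1, 7, 9, 8, 11, 12, 4]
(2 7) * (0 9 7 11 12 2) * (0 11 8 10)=[9, 1, 8, 3, 4, 5, 6, 11, 10, 7, 0, 12, 2]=(0 9 7 11 12 2 8 10)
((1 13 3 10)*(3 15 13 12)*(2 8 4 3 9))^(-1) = ((1 12 9 2 8 4 3 10)(13 15))^(-1) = (1 10 3 4 8 2 9 12)(13 15)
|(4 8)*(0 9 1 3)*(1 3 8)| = 3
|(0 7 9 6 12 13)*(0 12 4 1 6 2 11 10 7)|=|(1 6 4)(2 11 10 7 9)(12 13)|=30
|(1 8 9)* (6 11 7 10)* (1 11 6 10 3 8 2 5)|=|(1 2 5)(3 8 9 11 7)|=15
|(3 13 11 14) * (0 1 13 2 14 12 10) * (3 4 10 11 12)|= |(0 1 13 12 11 3 2 14 4 10)|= 10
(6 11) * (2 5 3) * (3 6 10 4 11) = (2 5 6 3)(4 11 10) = [0, 1, 5, 2, 11, 6, 3, 7, 8, 9, 4, 10]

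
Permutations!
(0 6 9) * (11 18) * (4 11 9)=(0 6 4 11 18 9)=[6, 1, 2, 3, 11, 5, 4, 7, 8, 0, 10, 18, 12, 13, 14, 15, 16, 17, 9]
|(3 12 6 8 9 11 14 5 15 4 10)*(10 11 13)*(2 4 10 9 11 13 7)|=45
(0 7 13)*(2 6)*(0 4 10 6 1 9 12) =[7, 9, 1, 3, 10, 5, 2, 13, 8, 12, 6, 11, 0, 4] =(0 7 13 4 10 6 2 1 9 12)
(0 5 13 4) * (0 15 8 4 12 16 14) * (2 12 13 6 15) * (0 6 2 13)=[5, 1, 12, 3, 13, 2, 15, 7, 4, 9, 10, 11, 16, 0, 6, 8, 14]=(0 5 2 12 16 14 6 15 8 4 13)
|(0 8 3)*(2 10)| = 6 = |(0 8 3)(2 10)|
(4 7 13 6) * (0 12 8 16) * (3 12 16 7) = (0 16)(3 12 8 7 13 6 4) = [16, 1, 2, 12, 3, 5, 4, 13, 7, 9, 10, 11, 8, 6, 14, 15, 0]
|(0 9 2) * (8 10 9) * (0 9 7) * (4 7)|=|(0 8 10 4 7)(2 9)|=10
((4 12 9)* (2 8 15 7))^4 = (15)(4 12 9)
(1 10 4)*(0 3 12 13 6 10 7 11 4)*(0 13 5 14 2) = (0 3 12 5 14 2)(1 7 11 4)(6 10 13) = [3, 7, 0, 12, 1, 14, 10, 11, 8, 9, 13, 4, 5, 6, 2]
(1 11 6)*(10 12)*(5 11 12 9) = (1 12 10 9 5 11 6) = [0, 12, 2, 3, 4, 11, 1, 7, 8, 5, 9, 6, 10]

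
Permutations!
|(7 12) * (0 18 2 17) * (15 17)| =|(0 18 2 15 17)(7 12)| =10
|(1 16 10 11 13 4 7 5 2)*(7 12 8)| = 11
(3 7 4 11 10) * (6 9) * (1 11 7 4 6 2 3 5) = (1 11 10 5)(2 3 4 7 6 9) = [0, 11, 3, 4, 7, 1, 9, 6, 8, 2, 5, 10]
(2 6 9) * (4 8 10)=[0, 1, 6, 3, 8, 5, 9, 7, 10, 2, 4]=(2 6 9)(4 8 10)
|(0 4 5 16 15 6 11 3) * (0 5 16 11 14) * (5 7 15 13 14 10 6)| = |(0 4 16 13 14)(3 7 15 5 11)(6 10)| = 10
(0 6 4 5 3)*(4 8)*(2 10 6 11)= (0 11 2 10 6 8 4 5 3)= [11, 1, 10, 0, 5, 3, 8, 7, 4, 9, 6, 2]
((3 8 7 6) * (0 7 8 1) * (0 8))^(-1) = ((0 7 6 3 1 8))^(-1) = (0 8 1 3 6 7)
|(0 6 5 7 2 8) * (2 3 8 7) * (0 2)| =12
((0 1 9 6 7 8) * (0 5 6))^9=(9)(5 6 7 8)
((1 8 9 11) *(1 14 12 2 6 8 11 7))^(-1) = (1 7 9 8 6 2 12 14 11)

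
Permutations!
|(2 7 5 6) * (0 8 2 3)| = 7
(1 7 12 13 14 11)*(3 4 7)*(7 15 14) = [0, 3, 2, 4, 15, 5, 6, 12, 8, 9, 10, 1, 13, 7, 11, 14] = (1 3 4 15 14 11)(7 12 13)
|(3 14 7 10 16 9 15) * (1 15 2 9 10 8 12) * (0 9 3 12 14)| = 12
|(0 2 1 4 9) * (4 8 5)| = 7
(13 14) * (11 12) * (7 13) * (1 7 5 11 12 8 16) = (1 7 13 14 5 11 8 16) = [0, 7, 2, 3, 4, 11, 6, 13, 16, 9, 10, 8, 12, 14, 5, 15, 1]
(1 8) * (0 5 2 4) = (0 5 2 4)(1 8) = [5, 8, 4, 3, 0, 2, 6, 7, 1]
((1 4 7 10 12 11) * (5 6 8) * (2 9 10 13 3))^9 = (1 11 12 10 9 2 3 13 7 4)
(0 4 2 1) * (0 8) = (0 4 2 1 8) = [4, 8, 1, 3, 2, 5, 6, 7, 0]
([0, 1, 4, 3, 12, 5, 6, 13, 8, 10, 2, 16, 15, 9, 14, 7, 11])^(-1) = [0, 1, 10, 3, 2, 5, 6, 15, 8, 13, 9, 16, 4, 7, 14, 12, 11]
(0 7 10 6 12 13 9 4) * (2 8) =[7, 1, 8, 3, 0, 5, 12, 10, 2, 4, 6, 11, 13, 9] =(0 7 10 6 12 13 9 4)(2 8)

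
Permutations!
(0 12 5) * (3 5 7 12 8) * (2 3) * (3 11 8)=[3, 1, 11, 5, 4, 0, 6, 12, 2, 9, 10, 8, 7]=(0 3 5)(2 11 8)(7 12)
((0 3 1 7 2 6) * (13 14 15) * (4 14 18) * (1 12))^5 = (18)(0 2 1 3 6 7 12)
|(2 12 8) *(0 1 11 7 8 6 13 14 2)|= 5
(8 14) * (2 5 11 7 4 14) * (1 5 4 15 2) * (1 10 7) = (1 5 11)(2 4 14 8 10 7 15) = [0, 5, 4, 3, 14, 11, 6, 15, 10, 9, 7, 1, 12, 13, 8, 2]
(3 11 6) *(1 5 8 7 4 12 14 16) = (1 5 8 7 4 12 14 16)(3 11 6) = [0, 5, 2, 11, 12, 8, 3, 4, 7, 9, 10, 6, 14, 13, 16, 15, 1]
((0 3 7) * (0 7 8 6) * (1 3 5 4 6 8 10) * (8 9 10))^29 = (0 5 4 6)(1 10 9 8 3)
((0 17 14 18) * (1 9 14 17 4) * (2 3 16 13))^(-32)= (0 14 1)(4 18 9)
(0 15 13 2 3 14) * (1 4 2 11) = (0 15 13 11 1 4 2 3 14) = [15, 4, 3, 14, 2, 5, 6, 7, 8, 9, 10, 1, 12, 11, 0, 13]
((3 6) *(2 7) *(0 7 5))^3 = (0 5 2 7)(3 6)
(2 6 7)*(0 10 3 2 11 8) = [10, 1, 6, 2, 4, 5, 7, 11, 0, 9, 3, 8] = (0 10 3 2 6 7 11 8)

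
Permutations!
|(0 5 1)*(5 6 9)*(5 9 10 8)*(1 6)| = 4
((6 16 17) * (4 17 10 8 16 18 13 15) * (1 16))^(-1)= (1 8 10 16)(4 15 13 18 6 17)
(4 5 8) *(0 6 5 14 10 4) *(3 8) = (0 6 5 3 8)(4 14 10) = [6, 1, 2, 8, 14, 3, 5, 7, 0, 9, 4, 11, 12, 13, 10]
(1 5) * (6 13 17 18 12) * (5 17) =[0, 17, 2, 3, 4, 1, 13, 7, 8, 9, 10, 11, 6, 5, 14, 15, 16, 18, 12] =(1 17 18 12 6 13 5)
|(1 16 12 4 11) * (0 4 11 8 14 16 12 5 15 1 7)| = |(0 4 8 14 16 5 15 1 12 11 7)| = 11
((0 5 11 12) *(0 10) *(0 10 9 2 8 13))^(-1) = ((0 5 11 12 9 2 8 13))^(-1) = (0 13 8 2 9 12 11 5)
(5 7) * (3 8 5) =(3 8 5 7) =[0, 1, 2, 8, 4, 7, 6, 3, 5]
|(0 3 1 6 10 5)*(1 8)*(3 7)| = |(0 7 3 8 1 6 10 5)| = 8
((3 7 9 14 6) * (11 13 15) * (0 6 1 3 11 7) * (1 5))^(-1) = (0 3 1 5 14 9 7 15 13 11 6)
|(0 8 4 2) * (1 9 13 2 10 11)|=|(0 8 4 10 11 1 9 13 2)|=9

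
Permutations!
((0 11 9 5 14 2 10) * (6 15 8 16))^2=((0 11 9 5 14 2 10)(6 15 8 16))^2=(0 9 14 10 11 5 2)(6 8)(15 16)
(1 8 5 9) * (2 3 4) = (1 8 5 9)(2 3 4) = [0, 8, 3, 4, 2, 9, 6, 7, 5, 1]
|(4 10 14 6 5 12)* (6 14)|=5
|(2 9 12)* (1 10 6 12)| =6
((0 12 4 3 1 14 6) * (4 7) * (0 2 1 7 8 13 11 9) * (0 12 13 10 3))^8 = ((0 13 11 9 12 8 10 3 7 4)(1 14 6 2))^8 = (14)(0 7 10 12 11)(3 8 9 13 4)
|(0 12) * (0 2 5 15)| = |(0 12 2 5 15)| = 5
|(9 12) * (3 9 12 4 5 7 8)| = |(12)(3 9 4 5 7 8)| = 6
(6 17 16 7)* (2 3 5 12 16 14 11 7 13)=(2 3 5 12 16 13)(6 17 14 11 7)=[0, 1, 3, 5, 4, 12, 17, 6, 8, 9, 10, 7, 16, 2, 11, 15, 13, 14]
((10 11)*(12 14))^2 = (14)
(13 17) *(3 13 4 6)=(3 13 17 4 6)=[0, 1, 2, 13, 6, 5, 3, 7, 8, 9, 10, 11, 12, 17, 14, 15, 16, 4]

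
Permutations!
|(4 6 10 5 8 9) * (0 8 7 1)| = 9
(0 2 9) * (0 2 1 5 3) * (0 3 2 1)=(1 5 2 9)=[0, 5, 9, 3, 4, 2, 6, 7, 8, 1]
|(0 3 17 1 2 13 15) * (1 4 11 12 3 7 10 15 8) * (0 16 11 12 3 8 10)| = 12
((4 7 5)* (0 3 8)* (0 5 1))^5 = (0 7 5 3 1 4 8)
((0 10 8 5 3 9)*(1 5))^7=(10)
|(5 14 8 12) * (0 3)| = |(0 3)(5 14 8 12)| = 4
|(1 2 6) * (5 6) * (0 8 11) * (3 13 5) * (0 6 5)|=|(0 8 11 6 1 2 3 13)|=8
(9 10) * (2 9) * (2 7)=[0, 1, 9, 3, 4, 5, 6, 2, 8, 10, 7]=(2 9 10 7)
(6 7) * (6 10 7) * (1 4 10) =(1 4 10 7) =[0, 4, 2, 3, 10, 5, 6, 1, 8, 9, 7]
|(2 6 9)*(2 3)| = 4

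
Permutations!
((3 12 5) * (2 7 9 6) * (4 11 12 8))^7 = (2 6 9 7)(3 8 4 11 12 5)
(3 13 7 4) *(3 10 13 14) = (3 14)(4 10 13 7) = [0, 1, 2, 14, 10, 5, 6, 4, 8, 9, 13, 11, 12, 7, 3]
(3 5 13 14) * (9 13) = (3 5 9 13 14) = [0, 1, 2, 5, 4, 9, 6, 7, 8, 13, 10, 11, 12, 14, 3]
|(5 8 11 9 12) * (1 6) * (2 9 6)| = 8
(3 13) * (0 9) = (0 9)(3 13) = [9, 1, 2, 13, 4, 5, 6, 7, 8, 0, 10, 11, 12, 3]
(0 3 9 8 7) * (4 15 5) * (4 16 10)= (0 3 9 8 7)(4 15 5 16 10)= [3, 1, 2, 9, 15, 16, 6, 0, 7, 8, 4, 11, 12, 13, 14, 5, 10]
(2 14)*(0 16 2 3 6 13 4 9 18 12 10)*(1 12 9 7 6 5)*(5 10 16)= (0 5 1 12 16 2 14 3 10)(4 7 6 13)(9 18)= [5, 12, 14, 10, 7, 1, 13, 6, 8, 18, 0, 11, 16, 4, 3, 15, 2, 17, 9]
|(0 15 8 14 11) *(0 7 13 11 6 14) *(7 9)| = |(0 15 8)(6 14)(7 13 11 9)| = 12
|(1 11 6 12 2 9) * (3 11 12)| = |(1 12 2 9)(3 11 6)| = 12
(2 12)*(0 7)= (0 7)(2 12)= [7, 1, 12, 3, 4, 5, 6, 0, 8, 9, 10, 11, 2]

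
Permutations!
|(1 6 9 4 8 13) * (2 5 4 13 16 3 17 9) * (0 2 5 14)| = |(0 2 14)(1 6 5 4 8 16 3 17 9 13)| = 30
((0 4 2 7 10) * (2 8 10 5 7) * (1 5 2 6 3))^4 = (10)(1 6 7)(2 5 3)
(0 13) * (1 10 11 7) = (0 13)(1 10 11 7) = [13, 10, 2, 3, 4, 5, 6, 1, 8, 9, 11, 7, 12, 0]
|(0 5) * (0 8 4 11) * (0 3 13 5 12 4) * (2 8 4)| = 20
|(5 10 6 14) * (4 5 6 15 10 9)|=6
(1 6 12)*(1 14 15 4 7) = (1 6 12 14 15 4 7) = [0, 6, 2, 3, 7, 5, 12, 1, 8, 9, 10, 11, 14, 13, 15, 4]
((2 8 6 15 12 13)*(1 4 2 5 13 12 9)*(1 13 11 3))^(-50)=(1 15 3 6 11 8 5 2 13 4 9)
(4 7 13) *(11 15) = (4 7 13)(11 15) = [0, 1, 2, 3, 7, 5, 6, 13, 8, 9, 10, 15, 12, 4, 14, 11]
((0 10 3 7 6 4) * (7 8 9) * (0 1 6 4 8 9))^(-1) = ((0 10 3 9 7 4 1 6 8))^(-1) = (0 8 6 1 4 7 9 3 10)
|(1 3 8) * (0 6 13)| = 3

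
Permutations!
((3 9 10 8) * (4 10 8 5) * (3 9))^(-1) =((4 10 5)(8 9))^(-1) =(4 5 10)(8 9)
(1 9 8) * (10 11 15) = (1 9 8)(10 11 15) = [0, 9, 2, 3, 4, 5, 6, 7, 1, 8, 11, 15, 12, 13, 14, 10]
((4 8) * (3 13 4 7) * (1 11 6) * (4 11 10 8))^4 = ((1 10 8 7 3 13 11 6))^4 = (1 3)(6 7)(8 11)(10 13)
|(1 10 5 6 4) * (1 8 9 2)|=|(1 10 5 6 4 8 9 2)|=8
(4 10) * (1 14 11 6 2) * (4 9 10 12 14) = [0, 4, 1, 3, 12, 5, 2, 7, 8, 10, 9, 6, 14, 13, 11] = (1 4 12 14 11 6 2)(9 10)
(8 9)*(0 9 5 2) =(0 9 8 5 2) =[9, 1, 0, 3, 4, 2, 6, 7, 5, 8]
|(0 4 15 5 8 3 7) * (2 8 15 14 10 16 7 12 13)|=30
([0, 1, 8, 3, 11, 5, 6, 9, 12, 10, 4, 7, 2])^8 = [0, 1, 12, 3, 9, 5, 6, 4, 2, 11, 7, 10, 8]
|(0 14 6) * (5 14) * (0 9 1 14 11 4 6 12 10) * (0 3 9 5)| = 12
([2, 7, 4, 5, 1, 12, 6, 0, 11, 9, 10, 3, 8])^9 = [7, 4, 0, 11, 2, 3, 6, 1, 12, 9, 10, 8, 5]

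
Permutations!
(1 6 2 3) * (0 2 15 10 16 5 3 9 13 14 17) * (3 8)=(0 2 9 13 14 17)(1 6 15 10 16 5 8 3)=[2, 6, 9, 1, 4, 8, 15, 7, 3, 13, 16, 11, 12, 14, 17, 10, 5, 0]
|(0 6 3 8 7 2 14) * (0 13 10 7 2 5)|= 10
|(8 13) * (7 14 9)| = 6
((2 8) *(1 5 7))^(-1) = ((1 5 7)(2 8))^(-1) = (1 7 5)(2 8)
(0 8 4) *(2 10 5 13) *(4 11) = (0 8 11 4)(2 10 5 13) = [8, 1, 10, 3, 0, 13, 6, 7, 11, 9, 5, 4, 12, 2]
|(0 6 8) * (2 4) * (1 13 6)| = |(0 1 13 6 8)(2 4)| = 10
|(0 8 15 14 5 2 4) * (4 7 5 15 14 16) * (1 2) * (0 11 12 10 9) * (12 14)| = |(0 8 12 10 9)(1 2 7 5)(4 11 14 15 16)| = 20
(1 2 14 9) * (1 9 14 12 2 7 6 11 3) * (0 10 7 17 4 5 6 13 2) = (0 10 7 13 2 12)(1 17 4 5 6 11 3) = [10, 17, 12, 1, 5, 6, 11, 13, 8, 9, 7, 3, 0, 2, 14, 15, 16, 4]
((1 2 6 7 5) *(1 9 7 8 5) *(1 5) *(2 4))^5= ((1 4 2 6 8)(5 9 7))^5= (5 7 9)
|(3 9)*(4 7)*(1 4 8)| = 4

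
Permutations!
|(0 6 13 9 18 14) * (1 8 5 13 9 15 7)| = 30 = |(0 6 9 18 14)(1 8 5 13 15 7)|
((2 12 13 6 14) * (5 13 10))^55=(2 14 6 13 5 10 12)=((2 12 10 5 13 6 14))^55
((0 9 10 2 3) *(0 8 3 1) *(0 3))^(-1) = (0 8 3 1 2 10 9) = ((0 9 10 2 1 3 8))^(-1)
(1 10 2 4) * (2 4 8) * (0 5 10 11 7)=(0 5 10 4 1 11 7)(2 8)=[5, 11, 8, 3, 1, 10, 6, 0, 2, 9, 4, 7]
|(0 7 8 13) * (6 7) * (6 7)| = |(0 7 8 13)| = 4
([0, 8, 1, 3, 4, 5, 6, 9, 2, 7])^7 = [0, 8, 1, 3, 4, 5, 6, 9, 2, 7]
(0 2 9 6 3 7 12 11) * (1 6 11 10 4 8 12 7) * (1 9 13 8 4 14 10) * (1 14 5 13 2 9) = (0 9 11)(1 6 3)(5 13 8 12 14 10) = [9, 6, 2, 1, 4, 13, 3, 7, 12, 11, 5, 0, 14, 8, 10]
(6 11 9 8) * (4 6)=[0, 1, 2, 3, 6, 5, 11, 7, 4, 8, 10, 9]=(4 6 11 9 8)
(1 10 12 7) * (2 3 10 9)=(1 9 2 3 10 12 7)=[0, 9, 3, 10, 4, 5, 6, 1, 8, 2, 12, 11, 7]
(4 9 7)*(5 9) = (4 5 9 7) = [0, 1, 2, 3, 5, 9, 6, 4, 8, 7]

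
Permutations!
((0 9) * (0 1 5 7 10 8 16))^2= ((0 9 1 5 7 10 8 16))^2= (0 1 7 8)(5 10 16 9)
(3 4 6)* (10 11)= [0, 1, 2, 4, 6, 5, 3, 7, 8, 9, 11, 10]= (3 4 6)(10 11)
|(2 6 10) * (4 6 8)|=5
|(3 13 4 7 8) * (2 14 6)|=15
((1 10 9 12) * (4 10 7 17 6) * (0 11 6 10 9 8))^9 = (0 10 7 12 4 11 8 17 1 9 6)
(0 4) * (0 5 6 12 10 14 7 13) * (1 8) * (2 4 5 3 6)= [5, 8, 4, 6, 3, 2, 12, 13, 1, 9, 14, 11, 10, 0, 7]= (0 5 2 4 3 6 12 10 14 7 13)(1 8)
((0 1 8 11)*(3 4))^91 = (0 11 8 1)(3 4)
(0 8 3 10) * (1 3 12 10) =(0 8 12 10)(1 3) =[8, 3, 2, 1, 4, 5, 6, 7, 12, 9, 0, 11, 10]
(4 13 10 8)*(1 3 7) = (1 3 7)(4 13 10 8) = [0, 3, 2, 7, 13, 5, 6, 1, 4, 9, 8, 11, 12, 10]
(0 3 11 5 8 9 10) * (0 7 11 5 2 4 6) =(0 3 5 8 9 10 7 11 2 4 6) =[3, 1, 4, 5, 6, 8, 0, 11, 9, 10, 7, 2]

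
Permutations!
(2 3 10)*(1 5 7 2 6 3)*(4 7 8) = [0, 5, 1, 10, 7, 8, 3, 2, 4, 9, 6] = (1 5 8 4 7 2)(3 10 6)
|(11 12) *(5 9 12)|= |(5 9 12 11)|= 4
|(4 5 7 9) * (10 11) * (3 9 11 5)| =|(3 9 4)(5 7 11 10)| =12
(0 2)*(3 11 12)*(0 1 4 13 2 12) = (0 12 3 11)(1 4 13 2) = [12, 4, 1, 11, 13, 5, 6, 7, 8, 9, 10, 0, 3, 2]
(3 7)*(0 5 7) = (0 5 7 3) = [5, 1, 2, 0, 4, 7, 6, 3]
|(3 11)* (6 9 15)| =|(3 11)(6 9 15)| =6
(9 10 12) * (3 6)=[0, 1, 2, 6, 4, 5, 3, 7, 8, 10, 12, 11, 9]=(3 6)(9 10 12)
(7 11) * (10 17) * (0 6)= (0 6)(7 11)(10 17)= [6, 1, 2, 3, 4, 5, 0, 11, 8, 9, 17, 7, 12, 13, 14, 15, 16, 10]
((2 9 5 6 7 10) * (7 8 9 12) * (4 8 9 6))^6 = ((2 12 7 10)(4 8 6 9 5))^6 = (2 7)(4 8 6 9 5)(10 12)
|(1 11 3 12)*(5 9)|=4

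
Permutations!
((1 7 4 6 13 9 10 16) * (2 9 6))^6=((1 7 4 2 9 10 16)(6 13))^6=(1 16 10 9 2 4 7)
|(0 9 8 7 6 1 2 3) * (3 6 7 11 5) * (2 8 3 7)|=|(0 9 3)(1 8 11 5 7 2 6)|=21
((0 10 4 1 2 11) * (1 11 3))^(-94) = (0 4)(1 3 2)(10 11) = ((0 10 4 11)(1 2 3))^(-94)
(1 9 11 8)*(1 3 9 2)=[0, 2, 1, 9, 4, 5, 6, 7, 3, 11, 10, 8]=(1 2)(3 9 11 8)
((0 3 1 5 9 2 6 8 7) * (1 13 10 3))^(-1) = ((0 1 5 9 2 6 8 7)(3 13 10))^(-1) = (0 7 8 6 2 9 5 1)(3 10 13)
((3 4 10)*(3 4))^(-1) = ((4 10))^(-1) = (4 10)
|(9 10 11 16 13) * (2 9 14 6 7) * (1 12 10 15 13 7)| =|(1 12 10 11 16 7 2 9 15 13 14 6)| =12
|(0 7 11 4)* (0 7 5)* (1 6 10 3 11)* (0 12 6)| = |(0 5 12 6 10 3 11 4 7 1)| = 10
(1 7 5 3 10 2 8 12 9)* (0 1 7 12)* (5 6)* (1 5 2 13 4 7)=(0 5 3 10 13 4 7 6 2 8)(1 12 9)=[5, 12, 8, 10, 7, 3, 2, 6, 0, 1, 13, 11, 9, 4]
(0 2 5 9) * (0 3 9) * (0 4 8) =(0 2 5 4 8)(3 9) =[2, 1, 5, 9, 8, 4, 6, 7, 0, 3]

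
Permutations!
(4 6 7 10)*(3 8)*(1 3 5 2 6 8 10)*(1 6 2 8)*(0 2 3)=(0 2 3 10 4 1)(5 8)(6 7)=[2, 0, 3, 10, 1, 8, 7, 6, 5, 9, 4]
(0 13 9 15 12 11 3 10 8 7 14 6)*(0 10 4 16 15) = (0 13 9)(3 4 16 15 12 11)(6 10 8 7 14) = [13, 1, 2, 4, 16, 5, 10, 14, 7, 0, 8, 3, 11, 9, 6, 12, 15]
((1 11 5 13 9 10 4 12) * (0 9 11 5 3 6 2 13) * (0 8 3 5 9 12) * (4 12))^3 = (0 4)(1 12 10 9)(2 5 6 11 3 13 8)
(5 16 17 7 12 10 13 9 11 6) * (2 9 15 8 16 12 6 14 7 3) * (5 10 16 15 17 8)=(2 9 11 14 7 6 10 13 17 3)(5 12 16 8 15)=[0, 1, 9, 2, 4, 12, 10, 6, 15, 11, 13, 14, 16, 17, 7, 5, 8, 3]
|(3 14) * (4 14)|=3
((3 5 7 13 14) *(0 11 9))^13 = ((0 11 9)(3 5 7 13 14))^13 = (0 11 9)(3 13 5 14 7)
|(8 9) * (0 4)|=|(0 4)(8 9)|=2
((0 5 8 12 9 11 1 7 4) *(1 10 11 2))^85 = (0 9 4 12 7 8 1 5 2)(10 11) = ((0 5 8 12 9 2 1 7 4)(10 11))^85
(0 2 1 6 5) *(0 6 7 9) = [2, 7, 1, 3, 4, 6, 5, 9, 8, 0] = (0 2 1 7 9)(5 6)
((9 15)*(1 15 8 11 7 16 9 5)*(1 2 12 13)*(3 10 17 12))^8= (1 13 12 17 10 3 2 5 15)(7 8 16 11 9)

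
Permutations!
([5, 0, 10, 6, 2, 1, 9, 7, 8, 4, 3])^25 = [5, 0, 10, 6, 2, 1, 9, 7, 8, 4, 3]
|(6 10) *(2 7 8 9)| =4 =|(2 7 8 9)(6 10)|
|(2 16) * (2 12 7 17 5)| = |(2 16 12 7 17 5)| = 6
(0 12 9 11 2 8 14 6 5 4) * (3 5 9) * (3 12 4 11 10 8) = (0 4)(2 3 5 11)(6 9 10 8 14) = [4, 1, 3, 5, 0, 11, 9, 7, 14, 10, 8, 2, 12, 13, 6]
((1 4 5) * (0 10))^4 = ((0 10)(1 4 5))^4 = (10)(1 4 5)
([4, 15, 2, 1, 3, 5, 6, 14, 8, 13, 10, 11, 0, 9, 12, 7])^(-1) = (0 12 14 7 15 1 3 4)(9 13)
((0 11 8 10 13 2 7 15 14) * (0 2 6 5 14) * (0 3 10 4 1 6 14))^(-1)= (0 5 6 1 4 8 11)(2 14 13 10 3 15 7)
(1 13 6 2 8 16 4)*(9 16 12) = (1 13 6 2 8 12 9 16 4) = [0, 13, 8, 3, 1, 5, 2, 7, 12, 16, 10, 11, 9, 6, 14, 15, 4]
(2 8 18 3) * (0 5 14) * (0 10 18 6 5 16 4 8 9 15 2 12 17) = (0 16 4 8 6 5 14 10 18 3 12 17)(2 9 15) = [16, 1, 9, 12, 8, 14, 5, 7, 6, 15, 18, 11, 17, 13, 10, 2, 4, 0, 3]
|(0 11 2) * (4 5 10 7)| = |(0 11 2)(4 5 10 7)| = 12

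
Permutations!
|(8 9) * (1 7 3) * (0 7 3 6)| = |(0 7 6)(1 3)(8 9)| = 6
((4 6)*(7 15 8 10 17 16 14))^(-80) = (7 17 15 16 8 14 10)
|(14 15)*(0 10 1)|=|(0 10 1)(14 15)|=6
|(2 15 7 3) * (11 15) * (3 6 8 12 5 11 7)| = 9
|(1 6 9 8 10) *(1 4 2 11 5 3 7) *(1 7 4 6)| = 20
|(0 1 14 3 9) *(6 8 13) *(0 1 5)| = 12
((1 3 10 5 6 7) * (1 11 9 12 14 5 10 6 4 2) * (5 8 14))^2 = ((1 3 6 7 11 9 12 5 4 2)(8 14))^2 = (14)(1 6 11 12 4)(2 3 7 9 5)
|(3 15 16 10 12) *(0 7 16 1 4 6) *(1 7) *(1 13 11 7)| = 12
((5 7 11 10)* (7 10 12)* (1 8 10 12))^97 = (1 11 7 12 5 10 8)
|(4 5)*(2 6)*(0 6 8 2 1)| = 6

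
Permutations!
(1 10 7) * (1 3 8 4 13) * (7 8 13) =(1 10 8 4 7 3 13) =[0, 10, 2, 13, 7, 5, 6, 3, 4, 9, 8, 11, 12, 1]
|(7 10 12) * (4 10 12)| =|(4 10)(7 12)| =2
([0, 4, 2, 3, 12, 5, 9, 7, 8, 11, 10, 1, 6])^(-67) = [0, 11, 2, 3, 1, 5, 12, 7, 8, 6, 10, 9, 4]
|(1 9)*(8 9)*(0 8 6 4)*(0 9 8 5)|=|(0 5)(1 6 4 9)|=4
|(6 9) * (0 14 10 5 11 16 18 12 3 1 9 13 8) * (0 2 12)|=56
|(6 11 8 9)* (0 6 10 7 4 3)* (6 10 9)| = |(0 10 7 4 3)(6 11 8)| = 15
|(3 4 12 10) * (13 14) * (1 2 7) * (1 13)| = |(1 2 7 13 14)(3 4 12 10)| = 20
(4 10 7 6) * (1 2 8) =(1 2 8)(4 10 7 6) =[0, 2, 8, 3, 10, 5, 4, 6, 1, 9, 7]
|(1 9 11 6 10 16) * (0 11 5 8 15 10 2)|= 28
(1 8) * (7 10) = (1 8)(7 10) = [0, 8, 2, 3, 4, 5, 6, 10, 1, 9, 7]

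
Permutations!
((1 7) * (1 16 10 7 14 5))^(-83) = ((1 14 5)(7 16 10))^(-83) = (1 14 5)(7 16 10)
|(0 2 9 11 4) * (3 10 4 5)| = 8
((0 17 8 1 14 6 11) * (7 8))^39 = (0 11 6 14 1 8 7 17)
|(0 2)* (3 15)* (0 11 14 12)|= |(0 2 11 14 12)(3 15)|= 10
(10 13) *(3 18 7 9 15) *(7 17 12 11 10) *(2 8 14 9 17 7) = (2 8 14 9 15 3 18 7 17 12 11 10 13) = [0, 1, 8, 18, 4, 5, 6, 17, 14, 15, 13, 10, 11, 2, 9, 3, 16, 12, 7]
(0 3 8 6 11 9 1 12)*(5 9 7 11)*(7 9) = (0 3 8 6 5 7 11 9 1 12) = [3, 12, 2, 8, 4, 7, 5, 11, 6, 1, 10, 9, 0]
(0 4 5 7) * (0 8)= (0 4 5 7 8)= [4, 1, 2, 3, 5, 7, 6, 8, 0]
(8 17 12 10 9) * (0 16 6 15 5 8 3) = (0 16 6 15 5 8 17 12 10 9 3) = [16, 1, 2, 0, 4, 8, 15, 7, 17, 3, 9, 11, 10, 13, 14, 5, 6, 12]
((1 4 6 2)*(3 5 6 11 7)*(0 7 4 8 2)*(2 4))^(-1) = (0 6 5 3 7)(1 2 11 4 8)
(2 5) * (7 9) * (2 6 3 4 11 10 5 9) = (2 9 7)(3 4 11 10 5 6) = [0, 1, 9, 4, 11, 6, 3, 2, 8, 7, 5, 10]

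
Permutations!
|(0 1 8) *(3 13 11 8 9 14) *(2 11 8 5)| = 21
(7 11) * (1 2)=[0, 2, 1, 3, 4, 5, 6, 11, 8, 9, 10, 7]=(1 2)(7 11)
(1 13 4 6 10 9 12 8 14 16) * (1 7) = (1 13 4 6 10 9 12 8 14 16 7) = [0, 13, 2, 3, 6, 5, 10, 1, 14, 12, 9, 11, 8, 4, 16, 15, 7]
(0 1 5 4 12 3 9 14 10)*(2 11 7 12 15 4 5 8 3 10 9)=[1, 8, 11, 2, 15, 5, 6, 12, 3, 14, 0, 7, 10, 13, 9, 4]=(0 1 8 3 2 11 7 12 10)(4 15)(9 14)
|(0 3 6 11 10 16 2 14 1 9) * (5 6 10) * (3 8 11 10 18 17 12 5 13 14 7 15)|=77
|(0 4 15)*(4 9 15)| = 3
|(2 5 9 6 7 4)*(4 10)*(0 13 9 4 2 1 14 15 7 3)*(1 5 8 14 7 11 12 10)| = 70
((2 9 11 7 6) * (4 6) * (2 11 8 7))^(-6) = (2 9 8 7 4 6 11)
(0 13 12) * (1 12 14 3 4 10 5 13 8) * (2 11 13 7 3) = [8, 12, 11, 4, 10, 7, 6, 3, 1, 9, 5, 13, 0, 14, 2] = (0 8 1 12)(2 11 13 14)(3 4 10 5 7)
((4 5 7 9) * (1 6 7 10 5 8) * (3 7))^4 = ((1 6 3 7 9 4 8)(5 10))^4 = (10)(1 9 6 4 3 8 7)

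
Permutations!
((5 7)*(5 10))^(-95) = (5 7 10)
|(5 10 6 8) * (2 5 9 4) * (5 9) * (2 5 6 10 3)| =10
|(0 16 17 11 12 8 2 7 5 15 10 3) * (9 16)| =13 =|(0 9 16 17 11 12 8 2 7 5 15 10 3)|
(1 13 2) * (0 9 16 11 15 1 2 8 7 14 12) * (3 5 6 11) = (0 9 16 3 5 6 11 15 1 13 8 7 14 12) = [9, 13, 2, 5, 4, 6, 11, 14, 7, 16, 10, 15, 0, 8, 12, 1, 3]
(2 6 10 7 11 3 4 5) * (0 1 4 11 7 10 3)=(0 1 4 5 2 6 3 11)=[1, 4, 6, 11, 5, 2, 3, 7, 8, 9, 10, 0]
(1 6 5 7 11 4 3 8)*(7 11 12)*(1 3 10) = [0, 6, 2, 8, 10, 11, 5, 12, 3, 9, 1, 4, 7] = (1 6 5 11 4 10)(3 8)(7 12)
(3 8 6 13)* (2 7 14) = (2 7 14)(3 8 6 13) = [0, 1, 7, 8, 4, 5, 13, 14, 6, 9, 10, 11, 12, 3, 2]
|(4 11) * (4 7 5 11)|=|(5 11 7)|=3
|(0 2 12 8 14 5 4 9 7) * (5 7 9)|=6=|(0 2 12 8 14 7)(4 5)|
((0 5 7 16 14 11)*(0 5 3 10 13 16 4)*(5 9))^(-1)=(0 4 7 5 9 11 14 16 13 10 3)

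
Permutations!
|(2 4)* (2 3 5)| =|(2 4 3 5)| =4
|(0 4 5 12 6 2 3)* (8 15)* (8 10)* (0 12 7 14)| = |(0 4 5 7 14)(2 3 12 6)(8 15 10)| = 60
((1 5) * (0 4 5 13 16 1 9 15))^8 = (0 9 4 15 5)(1 16 13)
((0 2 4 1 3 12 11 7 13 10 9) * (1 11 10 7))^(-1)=((0 2 4 11 1 3 12 10 9)(7 13))^(-1)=(0 9 10 12 3 1 11 4 2)(7 13)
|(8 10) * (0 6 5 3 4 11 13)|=|(0 6 5 3 4 11 13)(8 10)|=14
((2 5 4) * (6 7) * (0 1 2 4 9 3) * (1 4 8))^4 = ((0 4 8 1 2 5 9 3)(6 7))^4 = (0 2)(1 3)(4 5)(8 9)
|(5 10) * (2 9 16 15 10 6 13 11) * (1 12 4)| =9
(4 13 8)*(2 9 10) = (2 9 10)(4 13 8) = [0, 1, 9, 3, 13, 5, 6, 7, 4, 10, 2, 11, 12, 8]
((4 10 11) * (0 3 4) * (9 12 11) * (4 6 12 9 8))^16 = (0 3 6 12 11)(4 10 8)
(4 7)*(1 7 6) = [0, 7, 2, 3, 6, 5, 1, 4] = (1 7 4 6)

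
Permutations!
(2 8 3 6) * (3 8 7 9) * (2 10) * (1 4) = [0, 4, 7, 6, 1, 5, 10, 9, 8, 3, 2] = (1 4)(2 7 9 3 6 10)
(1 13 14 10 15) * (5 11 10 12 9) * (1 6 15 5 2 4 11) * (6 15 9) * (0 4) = (15)(0 4 11 10 5 1 13 14 12 6 9 2) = [4, 13, 0, 3, 11, 1, 9, 7, 8, 2, 5, 10, 6, 14, 12, 15]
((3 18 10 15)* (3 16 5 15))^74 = (3 10 18)(5 16 15)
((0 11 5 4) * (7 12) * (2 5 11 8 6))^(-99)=(0 2)(4 6)(5 8)(7 12)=((0 8 6 2 5 4)(7 12))^(-99)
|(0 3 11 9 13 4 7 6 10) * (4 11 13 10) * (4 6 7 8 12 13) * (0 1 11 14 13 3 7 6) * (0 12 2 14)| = |(0 7 6 12 3 4 8 2 14 13)(1 11 9 10)| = 20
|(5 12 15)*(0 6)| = 6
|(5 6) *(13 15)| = 2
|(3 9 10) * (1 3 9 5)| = |(1 3 5)(9 10)| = 6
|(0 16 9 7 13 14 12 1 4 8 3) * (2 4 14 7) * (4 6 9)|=30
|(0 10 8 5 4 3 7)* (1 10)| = 8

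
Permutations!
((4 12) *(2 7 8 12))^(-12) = (2 12 7 4 8)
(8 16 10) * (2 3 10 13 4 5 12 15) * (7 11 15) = (2 3 10 8 16 13 4 5 12 7 11 15) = [0, 1, 3, 10, 5, 12, 6, 11, 16, 9, 8, 15, 7, 4, 14, 2, 13]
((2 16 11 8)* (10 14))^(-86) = ((2 16 11 8)(10 14))^(-86) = (2 11)(8 16)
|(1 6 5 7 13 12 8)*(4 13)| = 8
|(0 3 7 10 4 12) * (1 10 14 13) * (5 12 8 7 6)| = |(0 3 6 5 12)(1 10 4 8 7 14 13)| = 35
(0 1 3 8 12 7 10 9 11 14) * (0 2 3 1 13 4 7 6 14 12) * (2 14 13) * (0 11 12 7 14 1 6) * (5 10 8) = [2, 6, 3, 5, 14, 10, 13, 8, 11, 12, 9, 7, 0, 4, 1] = (0 2 3 5 10 9 12)(1 6 13 4 14)(7 8 11)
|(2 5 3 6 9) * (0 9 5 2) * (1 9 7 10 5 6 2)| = 8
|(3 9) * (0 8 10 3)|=|(0 8 10 3 9)|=5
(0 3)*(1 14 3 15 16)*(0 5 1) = [15, 14, 2, 5, 4, 1, 6, 7, 8, 9, 10, 11, 12, 13, 3, 16, 0] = (0 15 16)(1 14 3 5)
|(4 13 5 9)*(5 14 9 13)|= |(4 5 13 14 9)|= 5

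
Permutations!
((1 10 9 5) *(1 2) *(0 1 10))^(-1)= (0 1)(2 5 9 10)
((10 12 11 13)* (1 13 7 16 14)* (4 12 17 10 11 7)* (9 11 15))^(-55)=(1 4)(7 15)(9 16)(10 17)(11 14)(12 13)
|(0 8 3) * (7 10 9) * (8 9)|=6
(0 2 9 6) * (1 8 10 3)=(0 2 9 6)(1 8 10 3)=[2, 8, 9, 1, 4, 5, 0, 7, 10, 6, 3]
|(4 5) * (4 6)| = |(4 5 6)| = 3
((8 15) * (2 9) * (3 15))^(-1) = (2 9)(3 8 15)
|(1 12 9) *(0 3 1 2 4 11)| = |(0 3 1 12 9 2 4 11)| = 8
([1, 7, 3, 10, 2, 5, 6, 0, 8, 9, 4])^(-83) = (0 1 7)(2 3 10 4)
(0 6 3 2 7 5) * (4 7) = [6, 1, 4, 2, 7, 0, 3, 5] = (0 6 3 2 4 7 5)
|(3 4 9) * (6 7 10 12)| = 12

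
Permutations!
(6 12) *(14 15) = (6 12)(14 15) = [0, 1, 2, 3, 4, 5, 12, 7, 8, 9, 10, 11, 6, 13, 15, 14]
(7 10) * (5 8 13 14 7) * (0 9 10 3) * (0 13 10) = [9, 1, 2, 13, 4, 8, 6, 3, 10, 0, 5, 11, 12, 14, 7] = (0 9)(3 13 14 7)(5 8 10)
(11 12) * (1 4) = (1 4)(11 12) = [0, 4, 2, 3, 1, 5, 6, 7, 8, 9, 10, 12, 11]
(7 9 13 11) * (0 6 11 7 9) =[6, 1, 2, 3, 4, 5, 11, 0, 8, 13, 10, 9, 12, 7] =(0 6 11 9 13 7)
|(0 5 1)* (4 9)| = 6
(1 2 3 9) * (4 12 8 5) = (1 2 3 9)(4 12 8 5) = [0, 2, 3, 9, 12, 4, 6, 7, 5, 1, 10, 11, 8]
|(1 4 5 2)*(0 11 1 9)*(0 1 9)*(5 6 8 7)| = 10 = |(0 11 9 1 4 6 8 7 5 2)|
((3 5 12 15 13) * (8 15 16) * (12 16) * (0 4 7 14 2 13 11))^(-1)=((0 4 7 14 2 13 3 5 16 8 15 11))^(-1)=(0 11 15 8 16 5 3 13 2 14 7 4)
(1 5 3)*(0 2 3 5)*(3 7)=[2, 0, 7, 1, 4, 5, 6, 3]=(0 2 7 3 1)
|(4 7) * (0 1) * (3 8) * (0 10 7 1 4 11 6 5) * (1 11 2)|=|(0 4 11 6 5)(1 10 7 2)(3 8)|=20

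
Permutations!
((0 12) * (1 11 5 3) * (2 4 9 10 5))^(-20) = (12)(1 9)(2 5)(3 4)(10 11)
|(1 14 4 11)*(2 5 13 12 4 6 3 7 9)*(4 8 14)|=30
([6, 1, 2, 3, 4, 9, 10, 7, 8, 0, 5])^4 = [9, 1, 2, 3, 4, 10, 0, 7, 8, 5, 6]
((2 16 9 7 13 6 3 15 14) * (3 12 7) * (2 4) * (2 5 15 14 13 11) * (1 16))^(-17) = ((1 16 9 3 14 4 5 15 13 6 12 7 11 2))^(-17) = (1 7 13 4 9 2 12 15 14 16 11 6 5 3)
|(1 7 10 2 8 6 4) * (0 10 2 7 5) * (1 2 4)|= |(0 10 7 4 2 8 6 1 5)|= 9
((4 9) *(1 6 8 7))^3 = (1 7 8 6)(4 9)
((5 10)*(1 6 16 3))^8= ((1 6 16 3)(5 10))^8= (16)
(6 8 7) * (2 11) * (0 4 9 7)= (0 4 9 7 6 8)(2 11)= [4, 1, 11, 3, 9, 5, 8, 6, 0, 7, 10, 2]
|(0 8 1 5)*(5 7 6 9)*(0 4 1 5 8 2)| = |(0 2)(1 7 6 9 8 5 4)| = 14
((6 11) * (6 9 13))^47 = ((6 11 9 13))^47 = (6 13 9 11)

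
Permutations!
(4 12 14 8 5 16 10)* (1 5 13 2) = (1 5 16 10 4 12 14 8 13 2) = [0, 5, 1, 3, 12, 16, 6, 7, 13, 9, 4, 11, 14, 2, 8, 15, 10]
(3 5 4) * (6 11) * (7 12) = (3 5 4)(6 11)(7 12) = [0, 1, 2, 5, 3, 4, 11, 12, 8, 9, 10, 6, 7]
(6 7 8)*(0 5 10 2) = (0 5 10 2)(6 7 8) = [5, 1, 0, 3, 4, 10, 7, 8, 6, 9, 2]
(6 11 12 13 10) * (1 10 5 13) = [0, 10, 2, 3, 4, 13, 11, 7, 8, 9, 6, 12, 1, 5] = (1 10 6 11 12)(5 13)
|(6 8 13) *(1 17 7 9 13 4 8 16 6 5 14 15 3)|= |(1 17 7 9 13 5 14 15 3)(4 8)(6 16)|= 18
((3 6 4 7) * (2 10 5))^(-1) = (2 5 10)(3 7 4 6)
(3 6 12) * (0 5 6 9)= (0 5 6 12 3 9)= [5, 1, 2, 9, 4, 6, 12, 7, 8, 0, 10, 11, 3]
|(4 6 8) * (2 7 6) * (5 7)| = 6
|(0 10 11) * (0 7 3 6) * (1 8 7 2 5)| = 10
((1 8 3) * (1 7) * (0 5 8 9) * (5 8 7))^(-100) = (0 1 5 8 9 7 3)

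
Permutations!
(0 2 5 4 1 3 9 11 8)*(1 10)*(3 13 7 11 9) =[2, 13, 5, 3, 10, 4, 6, 11, 0, 9, 1, 8, 12, 7] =(0 2 5 4 10 1 13 7 11 8)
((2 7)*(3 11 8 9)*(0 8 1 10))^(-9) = ((0 8 9 3 11 1 10)(2 7))^(-9) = (0 1 3 8 10 11 9)(2 7)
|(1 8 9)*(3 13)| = 6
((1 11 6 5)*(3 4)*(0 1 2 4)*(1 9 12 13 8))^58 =((0 9 12 13 8 1 11 6 5 2 4 3))^58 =(0 4 5 11 8 12)(1 13 9 3 2 6)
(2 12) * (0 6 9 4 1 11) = (0 6 9 4 1 11)(2 12) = [6, 11, 12, 3, 1, 5, 9, 7, 8, 4, 10, 0, 2]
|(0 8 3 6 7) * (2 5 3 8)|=6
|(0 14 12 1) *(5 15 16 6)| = |(0 14 12 1)(5 15 16 6)| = 4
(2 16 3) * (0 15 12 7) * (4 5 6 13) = (0 15 12 7)(2 16 3)(4 5 6 13) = [15, 1, 16, 2, 5, 6, 13, 0, 8, 9, 10, 11, 7, 4, 14, 12, 3]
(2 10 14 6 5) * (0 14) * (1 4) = (0 14 6 5 2 10)(1 4) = [14, 4, 10, 3, 1, 2, 5, 7, 8, 9, 0, 11, 12, 13, 6]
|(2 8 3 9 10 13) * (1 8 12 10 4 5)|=|(1 8 3 9 4 5)(2 12 10 13)|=12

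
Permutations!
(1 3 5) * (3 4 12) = [0, 4, 2, 5, 12, 1, 6, 7, 8, 9, 10, 11, 3] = (1 4 12 3 5)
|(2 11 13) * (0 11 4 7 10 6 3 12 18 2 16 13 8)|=24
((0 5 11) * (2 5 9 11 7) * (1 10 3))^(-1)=((0 9 11)(1 10 3)(2 5 7))^(-1)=(0 11 9)(1 3 10)(2 7 5)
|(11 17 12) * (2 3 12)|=|(2 3 12 11 17)|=5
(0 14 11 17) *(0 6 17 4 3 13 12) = (0 14 11 4 3 13 12)(6 17) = [14, 1, 2, 13, 3, 5, 17, 7, 8, 9, 10, 4, 0, 12, 11, 15, 16, 6]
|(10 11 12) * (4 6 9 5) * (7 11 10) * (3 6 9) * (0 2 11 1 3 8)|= |(0 2 11 12 7 1 3 6 8)(4 9 5)|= 9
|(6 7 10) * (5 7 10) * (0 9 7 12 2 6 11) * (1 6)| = |(0 9 7 5 12 2 1 6 10 11)| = 10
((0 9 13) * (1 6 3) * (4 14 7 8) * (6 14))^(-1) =(0 13 9)(1 3 6 4 8 7 14)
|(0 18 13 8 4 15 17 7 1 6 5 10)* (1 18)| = |(0 1 6 5 10)(4 15 17 7 18 13 8)| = 35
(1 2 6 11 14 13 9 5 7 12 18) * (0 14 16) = (0 14 13 9 5 7 12 18 1 2 6 11 16) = [14, 2, 6, 3, 4, 7, 11, 12, 8, 5, 10, 16, 18, 9, 13, 15, 0, 17, 1]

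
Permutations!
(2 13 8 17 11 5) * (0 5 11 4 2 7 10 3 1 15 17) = (0 5 7 10 3 1 15 17 4 2 13 8) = [5, 15, 13, 1, 2, 7, 6, 10, 0, 9, 3, 11, 12, 8, 14, 17, 16, 4]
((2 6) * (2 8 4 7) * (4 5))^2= ((2 6 8 5 4 7))^2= (2 8 4)(5 7 6)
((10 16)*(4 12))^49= ((4 12)(10 16))^49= (4 12)(10 16)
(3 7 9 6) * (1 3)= (1 3 7 9 6)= [0, 3, 2, 7, 4, 5, 1, 9, 8, 6]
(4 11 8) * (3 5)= (3 5)(4 11 8)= [0, 1, 2, 5, 11, 3, 6, 7, 4, 9, 10, 8]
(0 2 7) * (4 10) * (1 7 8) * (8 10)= (0 2 10 4 8 1 7)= [2, 7, 10, 3, 8, 5, 6, 0, 1, 9, 4]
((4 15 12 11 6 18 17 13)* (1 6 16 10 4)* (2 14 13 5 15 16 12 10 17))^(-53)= (1 6 18 2 14 13)(4 16 17 5 15 10)(11 12)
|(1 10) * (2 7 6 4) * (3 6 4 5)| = |(1 10)(2 7 4)(3 6 5)| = 6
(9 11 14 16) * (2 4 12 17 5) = [0, 1, 4, 3, 12, 2, 6, 7, 8, 11, 10, 14, 17, 13, 16, 15, 9, 5] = (2 4 12 17 5)(9 11 14 16)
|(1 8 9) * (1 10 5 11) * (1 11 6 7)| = 7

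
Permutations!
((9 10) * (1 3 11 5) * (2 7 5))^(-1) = (1 5 7 2 11 3)(9 10)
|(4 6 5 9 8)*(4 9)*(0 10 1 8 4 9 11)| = 20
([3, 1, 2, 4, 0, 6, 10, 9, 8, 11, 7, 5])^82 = [3, 1, 2, 4, 0, 9, 11, 6, 8, 10, 5, 7]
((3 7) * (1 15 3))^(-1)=(1 7 3 15)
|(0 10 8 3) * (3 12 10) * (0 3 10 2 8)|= 6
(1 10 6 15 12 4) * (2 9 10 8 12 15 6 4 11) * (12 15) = (1 8 15 12 11 2 9 10 4) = [0, 8, 9, 3, 1, 5, 6, 7, 15, 10, 4, 2, 11, 13, 14, 12]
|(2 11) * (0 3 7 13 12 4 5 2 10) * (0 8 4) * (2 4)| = |(0 3 7 13 12)(2 11 10 8)(4 5)| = 20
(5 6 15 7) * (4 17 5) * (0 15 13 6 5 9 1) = (0 15 7 4 17 9 1)(6 13) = [15, 0, 2, 3, 17, 5, 13, 4, 8, 1, 10, 11, 12, 6, 14, 7, 16, 9]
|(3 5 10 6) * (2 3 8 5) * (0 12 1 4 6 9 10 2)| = |(0 12 1 4 6 8 5 2 3)(9 10)| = 18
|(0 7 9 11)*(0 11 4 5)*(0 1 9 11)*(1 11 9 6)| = |(0 7 9 4 5 11)(1 6)| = 6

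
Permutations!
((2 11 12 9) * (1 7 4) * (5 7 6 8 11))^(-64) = ((1 6 8 11 12 9 2 5 7 4))^(-64) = (1 2 8 7 12)(4 9 6 5 11)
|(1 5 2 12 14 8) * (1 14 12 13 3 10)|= 6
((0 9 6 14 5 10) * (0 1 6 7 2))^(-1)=(0 2 7 9)(1 10 5 14 6)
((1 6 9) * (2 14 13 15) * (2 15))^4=((15)(1 6 9)(2 14 13))^4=(15)(1 6 9)(2 14 13)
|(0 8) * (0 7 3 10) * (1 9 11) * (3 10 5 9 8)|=9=|(0 3 5 9 11 1 8 7 10)|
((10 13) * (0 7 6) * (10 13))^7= ((13)(0 7 6))^7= (13)(0 7 6)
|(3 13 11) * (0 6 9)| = |(0 6 9)(3 13 11)| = 3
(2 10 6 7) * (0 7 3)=(0 7 2 10 6 3)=[7, 1, 10, 0, 4, 5, 3, 2, 8, 9, 6]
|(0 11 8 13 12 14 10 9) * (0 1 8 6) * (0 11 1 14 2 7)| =|(0 1 8 13 12 2 7)(6 11)(9 14 10)| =42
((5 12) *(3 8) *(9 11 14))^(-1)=((3 8)(5 12)(9 11 14))^(-1)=(3 8)(5 12)(9 14 11)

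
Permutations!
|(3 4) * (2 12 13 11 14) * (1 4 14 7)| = 9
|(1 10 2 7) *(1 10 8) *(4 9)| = |(1 8)(2 7 10)(4 9)| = 6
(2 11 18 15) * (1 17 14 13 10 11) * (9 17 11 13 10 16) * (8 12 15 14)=(1 11 18 14 10 13 16 9 17 8 12 15 2)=[0, 11, 1, 3, 4, 5, 6, 7, 12, 17, 13, 18, 15, 16, 10, 2, 9, 8, 14]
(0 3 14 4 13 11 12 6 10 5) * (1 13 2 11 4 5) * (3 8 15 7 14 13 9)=(0 8 15 7 14 5)(1 9 3 13 4 2 11 12 6 10)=[8, 9, 11, 13, 2, 0, 10, 14, 15, 3, 1, 12, 6, 4, 5, 7]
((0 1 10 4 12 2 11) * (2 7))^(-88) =(12)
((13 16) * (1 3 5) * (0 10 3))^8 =((0 10 3 5 1)(13 16))^8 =(16)(0 5 10 1 3)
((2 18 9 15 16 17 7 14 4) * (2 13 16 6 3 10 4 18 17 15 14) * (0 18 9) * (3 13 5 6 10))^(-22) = ((0 18)(2 17 7)(4 5 6 13 16 15 10)(9 14))^(-22) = (18)(2 7 17)(4 10 15 16 13 6 5)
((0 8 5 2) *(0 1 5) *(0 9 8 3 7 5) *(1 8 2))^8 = ((0 3 7 5 1)(2 8 9))^8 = (0 5 3 1 7)(2 9 8)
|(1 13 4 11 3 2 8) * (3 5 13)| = |(1 3 2 8)(4 11 5 13)| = 4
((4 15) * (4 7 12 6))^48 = (4 12 15 6 7)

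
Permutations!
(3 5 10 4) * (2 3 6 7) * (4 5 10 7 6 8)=(2 3 10 5 7)(4 8)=[0, 1, 3, 10, 8, 7, 6, 2, 4, 9, 5]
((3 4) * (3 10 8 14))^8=((3 4 10 8 14))^8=(3 8 4 14 10)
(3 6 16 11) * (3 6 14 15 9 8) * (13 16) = (3 14 15 9 8)(6 13 16 11) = [0, 1, 2, 14, 4, 5, 13, 7, 3, 8, 10, 6, 12, 16, 15, 9, 11]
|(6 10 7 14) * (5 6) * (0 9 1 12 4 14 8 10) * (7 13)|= 8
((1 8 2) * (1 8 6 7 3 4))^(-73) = (1 7 4 6 3)(2 8)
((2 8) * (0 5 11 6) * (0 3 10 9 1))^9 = (0 5 11 6 3 10 9 1)(2 8)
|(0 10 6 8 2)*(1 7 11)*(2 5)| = 6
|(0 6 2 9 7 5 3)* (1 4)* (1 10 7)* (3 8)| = 11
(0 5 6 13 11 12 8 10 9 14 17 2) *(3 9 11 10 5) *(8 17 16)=(0 3 9 14 16 8 5 6 13 10 11 12 17 2)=[3, 1, 0, 9, 4, 6, 13, 7, 5, 14, 11, 12, 17, 10, 16, 15, 8, 2]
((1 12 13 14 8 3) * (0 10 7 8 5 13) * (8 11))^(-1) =(0 12 1 3 8 11 7 10)(5 14 13)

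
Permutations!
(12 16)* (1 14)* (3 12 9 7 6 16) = (1 14)(3 12)(6 16 9 7) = [0, 14, 2, 12, 4, 5, 16, 6, 8, 7, 10, 11, 3, 13, 1, 15, 9]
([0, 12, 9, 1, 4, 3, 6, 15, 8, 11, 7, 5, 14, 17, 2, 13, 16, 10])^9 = (1 12 14 2 9 11 5 3)(7 10 17 13 15)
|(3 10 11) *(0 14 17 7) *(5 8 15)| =12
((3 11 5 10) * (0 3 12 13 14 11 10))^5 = (0 14 10 5 13 3 11 12)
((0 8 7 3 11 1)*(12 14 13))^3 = ((0 8 7 3 11 1)(12 14 13))^3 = (14)(0 3)(1 7)(8 11)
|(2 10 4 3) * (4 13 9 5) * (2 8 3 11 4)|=10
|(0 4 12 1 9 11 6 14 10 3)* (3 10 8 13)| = 11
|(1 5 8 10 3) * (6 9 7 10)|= |(1 5 8 6 9 7 10 3)|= 8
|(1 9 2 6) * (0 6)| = |(0 6 1 9 2)| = 5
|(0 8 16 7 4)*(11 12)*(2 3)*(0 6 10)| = 14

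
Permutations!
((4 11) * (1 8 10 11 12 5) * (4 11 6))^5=(1 12 6 8 5 4 10)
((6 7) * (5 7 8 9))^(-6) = (5 9 8 6 7)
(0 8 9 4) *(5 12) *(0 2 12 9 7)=(0 8 7)(2 12 5 9 4)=[8, 1, 12, 3, 2, 9, 6, 0, 7, 4, 10, 11, 5]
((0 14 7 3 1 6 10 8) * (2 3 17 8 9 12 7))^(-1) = (0 8 17 7 12 9 10 6 1 3 2 14) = ((0 14 2 3 1 6 10 9 12 7 17 8))^(-1)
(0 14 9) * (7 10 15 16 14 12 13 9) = [12, 1, 2, 3, 4, 5, 6, 10, 8, 0, 15, 11, 13, 9, 7, 16, 14] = (0 12 13 9)(7 10 15 16 14)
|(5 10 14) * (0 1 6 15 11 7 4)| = |(0 1 6 15 11 7 4)(5 10 14)| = 21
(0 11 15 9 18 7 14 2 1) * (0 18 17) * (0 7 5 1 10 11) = (1 18 5)(2 10 11 15 9 17 7 14) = [0, 18, 10, 3, 4, 1, 6, 14, 8, 17, 11, 15, 12, 13, 2, 9, 16, 7, 5]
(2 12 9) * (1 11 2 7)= (1 11 2 12 9 7)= [0, 11, 12, 3, 4, 5, 6, 1, 8, 7, 10, 2, 9]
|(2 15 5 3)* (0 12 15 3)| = |(0 12 15 5)(2 3)| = 4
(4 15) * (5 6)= (4 15)(5 6)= [0, 1, 2, 3, 15, 6, 5, 7, 8, 9, 10, 11, 12, 13, 14, 4]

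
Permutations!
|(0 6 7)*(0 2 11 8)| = 6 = |(0 6 7 2 11 8)|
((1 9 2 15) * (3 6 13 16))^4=(16)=((1 9 2 15)(3 6 13 16))^4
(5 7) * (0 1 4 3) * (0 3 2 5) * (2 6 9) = (0 1 4 6 9 2 5 7) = [1, 4, 5, 3, 6, 7, 9, 0, 8, 2]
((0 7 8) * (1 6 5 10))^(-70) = ((0 7 8)(1 6 5 10))^(-70) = (0 8 7)(1 5)(6 10)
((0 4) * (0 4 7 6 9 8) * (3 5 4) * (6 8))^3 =(6 9)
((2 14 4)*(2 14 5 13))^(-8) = (14)(2 5 13)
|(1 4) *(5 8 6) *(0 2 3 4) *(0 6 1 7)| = |(0 2 3 4 7)(1 6 5 8)| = 20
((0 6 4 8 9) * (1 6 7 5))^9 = (0 7 5 1 6 4 8 9)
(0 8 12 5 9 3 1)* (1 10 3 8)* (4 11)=(0 1)(3 10)(4 11)(5 9 8 12)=[1, 0, 2, 10, 11, 9, 6, 7, 12, 8, 3, 4, 5]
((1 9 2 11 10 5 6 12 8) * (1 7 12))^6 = (12)(1 6 5 10 11 2 9)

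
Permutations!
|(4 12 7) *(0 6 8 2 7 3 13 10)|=10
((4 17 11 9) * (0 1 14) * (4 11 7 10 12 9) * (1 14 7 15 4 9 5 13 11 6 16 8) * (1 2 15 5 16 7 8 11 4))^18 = ((0 14)(1 8 2 15)(4 17 5 13)(6 7 10 12 16 11 9))^18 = (1 2)(4 5)(6 16 7 11 10 9 12)(8 15)(13 17)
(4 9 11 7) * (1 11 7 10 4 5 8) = (1 11 10 4 9 7 5 8) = [0, 11, 2, 3, 9, 8, 6, 5, 1, 7, 4, 10]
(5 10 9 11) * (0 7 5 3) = [7, 1, 2, 0, 4, 10, 6, 5, 8, 11, 9, 3] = (0 7 5 10 9 11 3)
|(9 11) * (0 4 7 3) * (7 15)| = 10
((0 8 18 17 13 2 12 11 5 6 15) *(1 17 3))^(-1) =(0 15 6 5 11 12 2 13 17 1 3 18 8)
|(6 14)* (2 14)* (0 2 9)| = 5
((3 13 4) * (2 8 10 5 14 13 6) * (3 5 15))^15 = ((2 8 10 15 3 6)(4 5 14 13))^15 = (2 15)(3 8)(4 13 14 5)(6 10)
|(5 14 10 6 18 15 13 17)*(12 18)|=|(5 14 10 6 12 18 15 13 17)|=9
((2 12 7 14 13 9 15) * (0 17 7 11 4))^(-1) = ((0 17 7 14 13 9 15 2 12 11 4))^(-1) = (0 4 11 12 2 15 9 13 14 7 17)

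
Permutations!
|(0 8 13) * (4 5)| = 6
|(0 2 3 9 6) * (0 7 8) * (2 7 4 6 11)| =12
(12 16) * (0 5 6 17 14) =(0 5 6 17 14)(12 16) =[5, 1, 2, 3, 4, 6, 17, 7, 8, 9, 10, 11, 16, 13, 0, 15, 12, 14]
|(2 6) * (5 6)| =3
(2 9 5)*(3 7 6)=(2 9 5)(3 7 6)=[0, 1, 9, 7, 4, 2, 3, 6, 8, 5]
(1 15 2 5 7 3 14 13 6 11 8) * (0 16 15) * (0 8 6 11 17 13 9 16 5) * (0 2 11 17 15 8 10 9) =(0 5 7 3 14)(1 10 9 16 8)(6 15 11)(13 17) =[5, 10, 2, 14, 4, 7, 15, 3, 1, 16, 9, 6, 12, 17, 0, 11, 8, 13]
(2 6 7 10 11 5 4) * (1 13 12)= (1 13 12)(2 6 7 10 11 5 4)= [0, 13, 6, 3, 2, 4, 7, 10, 8, 9, 11, 5, 1, 12]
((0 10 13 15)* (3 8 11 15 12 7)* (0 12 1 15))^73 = (0 1 7 11 13 12 8 10 15 3)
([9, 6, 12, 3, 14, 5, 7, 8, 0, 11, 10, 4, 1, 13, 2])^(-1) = [8, 12, 14, 3, 11, 5, 1, 6, 7, 0, 10, 9, 2, 13, 4]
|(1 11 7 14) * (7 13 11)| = 6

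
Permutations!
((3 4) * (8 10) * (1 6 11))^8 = (1 11 6)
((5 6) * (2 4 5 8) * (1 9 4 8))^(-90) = (9)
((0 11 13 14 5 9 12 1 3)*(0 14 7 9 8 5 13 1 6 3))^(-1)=((0 11 1)(3 14 13 7 9 12 6)(5 8))^(-1)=(0 1 11)(3 6 12 9 7 13 14)(5 8)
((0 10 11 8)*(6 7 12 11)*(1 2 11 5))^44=((0 10 6 7 12 5 1 2 11 8))^44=(0 12 11 6 1)(2 10 5 8 7)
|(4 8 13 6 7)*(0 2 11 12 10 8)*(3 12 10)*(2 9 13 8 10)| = 6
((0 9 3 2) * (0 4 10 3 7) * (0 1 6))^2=((0 9 7 1 6)(2 4 10 3))^2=(0 7 6 9 1)(2 10)(3 4)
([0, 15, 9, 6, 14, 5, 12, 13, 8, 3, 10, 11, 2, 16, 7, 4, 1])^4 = [0, 7, 12, 9, 16, 5, 3, 15, 8, 2, 10, 11, 6, 4, 1, 13, 14]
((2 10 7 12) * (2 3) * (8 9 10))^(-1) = ((2 8 9 10 7 12 3))^(-1) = (2 3 12 7 10 9 8)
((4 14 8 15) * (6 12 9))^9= (4 14 8 15)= ((4 14 8 15)(6 12 9))^9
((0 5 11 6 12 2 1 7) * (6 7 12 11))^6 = (12)(0 5 6 11 7) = ((0 5 6 11 7)(1 12 2))^6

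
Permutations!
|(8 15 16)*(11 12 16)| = |(8 15 11 12 16)| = 5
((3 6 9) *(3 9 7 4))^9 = ((9)(3 6 7 4))^9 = (9)(3 6 7 4)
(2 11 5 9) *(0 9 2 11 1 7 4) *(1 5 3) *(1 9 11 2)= (0 11 3 9 2 5 1 7 4)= [11, 7, 5, 9, 0, 1, 6, 4, 8, 2, 10, 3]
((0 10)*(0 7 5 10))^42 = ((5 10 7))^42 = (10)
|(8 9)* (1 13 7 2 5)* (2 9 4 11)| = |(1 13 7 9 8 4 11 2 5)| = 9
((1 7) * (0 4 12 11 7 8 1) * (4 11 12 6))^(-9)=((12)(0 11 7)(1 8)(4 6))^(-9)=(12)(1 8)(4 6)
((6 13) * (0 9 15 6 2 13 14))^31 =(0 9 15 6 14)(2 13) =((0 9 15 6 14)(2 13))^31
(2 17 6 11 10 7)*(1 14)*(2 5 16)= (1 14)(2 17 6 11 10 7 5 16)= [0, 14, 17, 3, 4, 16, 11, 5, 8, 9, 7, 10, 12, 13, 1, 15, 2, 6]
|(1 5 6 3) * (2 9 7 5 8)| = |(1 8 2 9 7 5 6 3)| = 8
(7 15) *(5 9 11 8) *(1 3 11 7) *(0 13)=[13, 3, 2, 11, 4, 9, 6, 15, 5, 7, 10, 8, 12, 0, 14, 1]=(0 13)(1 3 11 8 5 9 7 15)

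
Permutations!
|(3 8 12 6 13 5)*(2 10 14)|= |(2 10 14)(3 8 12 6 13 5)|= 6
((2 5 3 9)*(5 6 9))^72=(9)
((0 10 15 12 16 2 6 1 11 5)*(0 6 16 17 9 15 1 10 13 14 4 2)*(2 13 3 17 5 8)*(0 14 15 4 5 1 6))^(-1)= (0 5 14 16 2 8 11 1 12 15 13 4 9 17 3)(6 10)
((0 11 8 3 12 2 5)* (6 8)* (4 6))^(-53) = (0 11 4 6 8 3 12 2 5)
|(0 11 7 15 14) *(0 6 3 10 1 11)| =8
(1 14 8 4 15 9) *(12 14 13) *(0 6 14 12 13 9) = (0 6 14 8 4 15)(1 9) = [6, 9, 2, 3, 15, 5, 14, 7, 4, 1, 10, 11, 12, 13, 8, 0]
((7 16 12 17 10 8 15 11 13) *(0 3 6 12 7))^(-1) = ((0 3 6 12 17 10 8 15 11 13)(7 16))^(-1) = (0 13 11 15 8 10 17 12 6 3)(7 16)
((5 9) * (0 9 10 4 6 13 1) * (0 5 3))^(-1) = (0 3 9)(1 13 6 4 10 5)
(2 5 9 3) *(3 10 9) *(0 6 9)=(0 6 9 10)(2 5 3)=[6, 1, 5, 2, 4, 3, 9, 7, 8, 10, 0]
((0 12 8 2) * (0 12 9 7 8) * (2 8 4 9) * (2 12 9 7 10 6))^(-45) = (0 12)(2 6 10 9)(4 7)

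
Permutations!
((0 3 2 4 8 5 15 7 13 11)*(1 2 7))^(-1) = ((0 3 7 13 11)(1 2 4 8 5 15))^(-1) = (0 11 13 7 3)(1 15 5 8 4 2)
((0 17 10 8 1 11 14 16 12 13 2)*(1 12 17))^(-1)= (0 2 13 12 8 10 17 16 14 11 1)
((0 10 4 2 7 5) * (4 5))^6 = (10)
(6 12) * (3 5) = [0, 1, 2, 5, 4, 3, 12, 7, 8, 9, 10, 11, 6] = (3 5)(6 12)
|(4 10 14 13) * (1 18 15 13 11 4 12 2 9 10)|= 11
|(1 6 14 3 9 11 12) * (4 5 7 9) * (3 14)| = |(14)(1 6 3 4 5 7 9 11 12)| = 9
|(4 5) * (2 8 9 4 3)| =6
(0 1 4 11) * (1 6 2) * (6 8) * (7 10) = (0 8 6 2 1 4 11)(7 10) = [8, 4, 1, 3, 11, 5, 2, 10, 6, 9, 7, 0]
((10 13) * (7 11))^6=(13)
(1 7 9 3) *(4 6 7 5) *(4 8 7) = (1 5 8 7 9 3)(4 6) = [0, 5, 2, 1, 6, 8, 4, 9, 7, 3]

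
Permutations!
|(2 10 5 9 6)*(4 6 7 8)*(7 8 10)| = |(2 7 10 5 9 8 4 6)| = 8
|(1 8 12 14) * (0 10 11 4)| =|(0 10 11 4)(1 8 12 14)| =4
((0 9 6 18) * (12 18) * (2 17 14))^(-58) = ((0 9 6 12 18)(2 17 14))^(-58) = (0 6 18 9 12)(2 14 17)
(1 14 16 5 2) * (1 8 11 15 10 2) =(1 14 16 5)(2 8 11 15 10) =[0, 14, 8, 3, 4, 1, 6, 7, 11, 9, 2, 15, 12, 13, 16, 10, 5]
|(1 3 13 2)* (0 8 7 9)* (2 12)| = 20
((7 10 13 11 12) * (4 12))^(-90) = ((4 12 7 10 13 11))^(-90) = (13)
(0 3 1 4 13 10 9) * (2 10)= (0 3 1 4 13 2 10 9)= [3, 4, 10, 1, 13, 5, 6, 7, 8, 0, 9, 11, 12, 2]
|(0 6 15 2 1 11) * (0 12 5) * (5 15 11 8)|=|(0 6 11 12 15 2 1 8 5)|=9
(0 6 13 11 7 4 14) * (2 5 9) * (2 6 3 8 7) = (0 3 8 7 4 14)(2 5 9 6 13 11) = [3, 1, 5, 8, 14, 9, 13, 4, 7, 6, 10, 2, 12, 11, 0]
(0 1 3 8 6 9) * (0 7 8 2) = (0 1 3 2)(6 9 7 8) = [1, 3, 0, 2, 4, 5, 9, 8, 6, 7]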